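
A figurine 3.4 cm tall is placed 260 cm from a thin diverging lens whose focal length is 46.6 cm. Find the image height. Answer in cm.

0.517 cm

For a diverging lens, f = -46.6 cm.
1/d_i = 1/f − 1/d_o = 1/(-46.60) − 1/(260) = -0.02531, so d_i = -39.52 cm.
m = −d_i/d_o = +0.1520.
|h_i| = |m|·h_o = 0.1520 × 3.4 = 0.517 cm. The image is virtual, upright and reduced, on the same side as the object.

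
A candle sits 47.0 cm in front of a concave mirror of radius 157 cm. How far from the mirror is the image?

117 cm

f = R/2 = 157/2 = 78.50 cm.
Mirror equation: 1/d_i = 1/f − 1/d_o = 1/(78.50) − 1/(47.0) = 0.01274 − 0.02128 = -0.008538, so d_i = -117 cm.
The image is virtual, upright and enlarged, behind the mirror.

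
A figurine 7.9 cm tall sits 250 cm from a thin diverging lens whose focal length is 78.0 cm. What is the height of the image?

1.88 cm

For a diverging lens, f = -78.0 cm.
1/d_i = 1/f − 1/d_o = 1/(-78.00) − 1/(250) = -0.01682, so d_i = -59.45 cm.
m = −d_i/d_o = +0.2378.
|h_i| = |m|·h_o = 0.2378 × 7.9 = 1.88 cm. The image is virtual, upright and reduced, on the same side as the object.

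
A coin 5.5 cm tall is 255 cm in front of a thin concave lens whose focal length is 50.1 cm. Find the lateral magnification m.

For a concave lens, f = -50.1 cm.
1/d_i = 1/f − 1/d_o = 1/(-50.10) − 1/(255) = -0.02388, so d_i = -41.87 cm.
m = −d_i/d_o = −(-41.87)/(255) = +0.164.
The image is virtual, upright and reduced, on the same side as the object.

m = +0.164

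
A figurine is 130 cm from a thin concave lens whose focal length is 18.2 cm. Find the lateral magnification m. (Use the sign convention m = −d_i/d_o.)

For a concave lens, f = -18.2 cm.
1/d_i = 1/f − 1/d_o = 1/(-18.20) − 1/(130) = -0.06264, so d_i = -15.96 cm.
m = −d_i/d_o = −(-15.96)/(130) = +0.123.
The image is virtual, upright and reduced, on the same side as the object.

m = +0.123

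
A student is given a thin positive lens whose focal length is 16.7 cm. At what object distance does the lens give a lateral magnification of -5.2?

19.9 cm

m = −d_i/d_o ⇒ d_i = −m·d_o.
1/f = 1/d_o + 1/d_i = 1/d_o − 1/(m·d_o) = (1 − 1/m)/d_o, so d_o = f(1 − 1/m) = (16.70)(1 − 1/(-5.2)) = 19.9 cm.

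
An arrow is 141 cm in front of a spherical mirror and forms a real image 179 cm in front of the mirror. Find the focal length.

f = 78.9 cm (concave)

Real image ⇒ d_i = +179 cm.
1/f = 1/d_o + 1/d_i = 1/(141) + 1/(179) = 0.01268, so f = 78.9 cm.
Since f is positive, the spherical mirror is concave.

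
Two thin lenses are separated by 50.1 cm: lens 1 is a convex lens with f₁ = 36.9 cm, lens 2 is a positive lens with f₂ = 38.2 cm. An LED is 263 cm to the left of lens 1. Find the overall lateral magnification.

Lens 1: 1/d_i1 = 1/(36.9) − 1/(263) = 0.02330, so d_i1 = 42.92 cm; m₁ = −d_i1/d_o1 = -0.1632.
d_o2 = 50.1 − (42.92) = 7.180 cm.
Lens 2: 1/d_i2 = 1/(38.2) − 1/(7.180) = -0.1131, so d_i2 = -8.842 cm; m₂ = −d_i2/d_o2 = +1.231.
m = m₁·m₂ = (-0.1632)(+1.231) = -0.201.

m = -0.201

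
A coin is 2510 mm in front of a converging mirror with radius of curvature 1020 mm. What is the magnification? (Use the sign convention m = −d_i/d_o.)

m = -0.255

f = R/2 = 1020/2 = 510.0 mm.
1/d_i = 1/f − 1/d_o = 1/(510.0) − 1/(2510) = 0.001562, so d_i = 640.0 mm.
m = −d_i/d_o = −(640.0)/(2510) = -0.255.
The image is real, inverted and reduced, in front of the mirror.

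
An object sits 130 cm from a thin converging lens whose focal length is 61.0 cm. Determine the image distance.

Lens equation: 1/v = 1/f − 1/u = 1/(61.00) − 1/(130) = 0.01639 − 0.007692 = 0.008701, so v = 115 cm.
The image is real, inverted and reduced, on the far side of the lens.

115 cm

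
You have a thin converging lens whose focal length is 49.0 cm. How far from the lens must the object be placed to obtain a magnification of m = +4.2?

37.3 cm

m = −d_i/d_o ⇒ d_i = −m·d_o.
1/f = 1/d_o + 1/d_i = 1/d_o − 1/(m·d_o) = (1 − 1/m)/d_o, so d_o = f(1 − 1/m) = (49.00)(1 − 1/(+4.2)) = 37.3 cm.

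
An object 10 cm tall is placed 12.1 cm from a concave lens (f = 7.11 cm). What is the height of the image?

For a concave lens, f = -7.11 cm.
1/d_i = 1/f − 1/d_o = 1/(-7.110) − 1/(12.1) = -0.2233, so d_i = -4.478 cm.
m = −d_i/d_o = +0.3701.
|h_i| = |m|·h_o = 0.3701 × 10 = 3.70 cm. The image is virtual, upright and reduced, on the same side as the object.

3.70 cm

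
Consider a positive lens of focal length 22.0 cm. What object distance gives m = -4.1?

27.4 cm

m = −d_i/d_o ⇒ d_i = −m·d_o.
1/f = 1/d_o + 1/d_i = 1/d_o − 1/(m·d_o) = (1 − 1/m)/d_o, so d_o = f(1 − 1/m) = (22.00)(1 − 1/(-4.1)) = 27.4 cm.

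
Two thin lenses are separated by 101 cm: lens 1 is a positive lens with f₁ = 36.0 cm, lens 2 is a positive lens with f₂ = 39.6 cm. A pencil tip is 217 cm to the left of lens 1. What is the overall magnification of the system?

m = +0.432

Lens 1: 1/d_i1 = 1/(36.0) − 1/(217) = 0.02317, so d_i1 = 43.16 cm; m₁ = −d_i1/d_o1 = -0.1989.
d_o2 = 101 − (43.16) = 57.84 cm.
Lens 2: 1/d_i2 = 1/(39.6) − 1/(57.84) = 0.007963, so d_i2 = 125.6 cm; m₂ = −d_i2/d_o2 = -2.171.
m = m₁·m₂ = (-0.1989)(-2.171) = +0.432.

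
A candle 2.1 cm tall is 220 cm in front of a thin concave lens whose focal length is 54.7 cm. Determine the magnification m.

For a concave lens, f = -54.7 cm.
1/d_i = 1/f − 1/d_o = 1/(-54.70) − 1/(220) = -0.02283, so d_i = -43.81 cm.
m = −d_i/d_o = −(-43.81)/(220) = +0.199.
The image is virtual, upright and reduced, on the same side as the object.

m = +0.199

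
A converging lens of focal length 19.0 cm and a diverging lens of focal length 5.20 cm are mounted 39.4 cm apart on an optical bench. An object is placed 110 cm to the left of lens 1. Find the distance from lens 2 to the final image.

3.95 cm

Lens 1: 1/d_i1 = 1/f₁ − 1/d_o1 = 1/(19.0) − 1/(110) = 0.04354, so d_i1 = 22.97 cm.
The intermediate image is 22.97 cm to the right of lens 1, which is 39.4 − (22.97) = 16.43 cm to the left of lens 2, so d_o2 = +16.43 cm.
Lens 2 is diverging, so f₂ = −5.20 cm.
Lens 2: 1/d_i2 = 1/f₂ − 1/d_o2 = 1/(-5.20) − 1/(16.43) = -0.2532, so d_i2 = -3.95 cm.
The final image is virtual, 3.95 cm to the left of lens 2 (overall magnification ≈ -0.050).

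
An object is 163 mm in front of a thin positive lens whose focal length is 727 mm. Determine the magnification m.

m = +1.29

1/d_i = 1/f − 1/d_o = 1/(727.0) − 1/(163) = -0.004759, so d_i = -210.1 mm.
m = −d_i/d_o = −(-210.1)/(163) = +1.29.
The image is virtual, upright and enlarged, on the same side as the object.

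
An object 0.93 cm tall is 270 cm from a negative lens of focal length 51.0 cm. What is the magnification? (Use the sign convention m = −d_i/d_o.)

m = +0.159

For a negative lens, f = -51.0 cm.
1/d_i = 1/f − 1/d_o = 1/(-51.00) − 1/(270) = -0.02331, so d_i = -42.90 cm.
m = −d_i/d_o = −(-42.90)/(270) = +0.159.
The image is virtual, upright and reduced, on the same side as the object.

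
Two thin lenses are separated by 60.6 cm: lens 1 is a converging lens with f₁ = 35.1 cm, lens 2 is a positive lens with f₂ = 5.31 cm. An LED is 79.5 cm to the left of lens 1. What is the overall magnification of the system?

m = -0.555

Lens 1: 1/d_i1 = 1/(35.1) − 1/(79.5) = 0.01591, so d_i1 = 62.85 cm; m₁ = −d_i1/d_o1 = -0.7906.
d_o2 = 60.6 − (62.85) = -2.250 cm (virtual object).
Lens 2: 1/d_i2 = 1/(5.31) − 1/(-2.250) = 0.6328, so d_i2 = 1.580 cm; m₂ = −d_i2/d_o2 = +0.7024.
m = m₁·m₂ = (-0.7906)(+0.7024) = -0.555.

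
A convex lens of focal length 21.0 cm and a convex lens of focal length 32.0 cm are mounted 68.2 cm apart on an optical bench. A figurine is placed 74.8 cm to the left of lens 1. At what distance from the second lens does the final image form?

Lens 1: 1/d_i1 = 1/f₁ − 1/d_o1 = 1/(21.0) − 1/(74.8) = 0.03425, so d_i1 = 29.20 cm.
The intermediate image is 29.20 cm to the right of lens 1, which is 68.2 − (29.20) = 39.00 cm to the left of lens 2, so d_o2 = +39.00 cm.
Lens 2: 1/d_i2 = 1/f₂ − 1/d_o2 = 1/(32.0) − 1/(39.00) = 0.005609, so d_i2 = 178 cm.
The final image is real, 178 cm to the right of lens 2 (overall magnification ≈ 1.8).

178 cm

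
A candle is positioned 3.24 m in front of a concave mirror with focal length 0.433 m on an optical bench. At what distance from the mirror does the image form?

Mirror equation: 1/s_i = 1/f − 1/s_o = 1/(0.4330) − 1/(3.24) = 2.309 − 0.3086 = 2.001, so s_i = 0.500 m.
The image is real, inverted and reduced, in front of the mirror.

0.500 m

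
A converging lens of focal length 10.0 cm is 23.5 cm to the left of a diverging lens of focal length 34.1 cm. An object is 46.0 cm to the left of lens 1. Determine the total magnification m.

m = -0.211

Lens 1: 1/d_i1 = 1/(10.0) − 1/(46.0) = 0.07826, so d_i1 = 12.78 cm; m₁ = −d_i1/d_o1 = -0.2778.
d_o2 = 23.5 − (12.78) = 10.72 cm.
f₂ = −34.1 cm (diverging).
Lens 2: 1/d_i2 = 1/(-34.1) − 1/(10.72) = -0.1226, so d_i2 = -8.156 cm; m₂ = −d_i2/d_o2 = +0.7608.
m = m₁·m₂ = (-0.2778)(+0.7608) = -0.211.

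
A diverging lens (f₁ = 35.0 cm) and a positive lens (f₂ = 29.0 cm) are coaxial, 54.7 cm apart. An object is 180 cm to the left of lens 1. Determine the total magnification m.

f₁ = −35.0 cm (diverging).
Lens 1: 1/d_i1 = 1/(-35.0) − 1/(180) = -0.03413, so d_i1 = -29.30 cm; m₁ = −d_i1/d_o1 = +0.1628.
d_o2 = 54.7 − (-29.30) = 84.00 cm.
Lens 2: 1/d_i2 = 1/(29.0) − 1/(84.00) = 0.02258, so d_i2 = 44.29 cm; m₂ = −d_i2/d_o2 = -0.5273.
m = m₁·m₂ = (+0.1628)(-0.5273) = -0.0858.

m = -0.0858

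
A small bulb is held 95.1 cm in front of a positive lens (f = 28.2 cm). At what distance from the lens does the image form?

Lens equation: 1/q = 1/f − 1/p = 1/(28.20) − 1/(95.1) = 0.03546 − 0.01052 = 0.02495, so q = 40.1 cm.
The image is real, inverted and reduced, on the far side of the lens.

40.1 cm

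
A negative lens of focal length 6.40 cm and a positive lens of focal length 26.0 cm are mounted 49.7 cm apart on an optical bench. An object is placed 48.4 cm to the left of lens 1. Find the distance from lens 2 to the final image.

Lens 1 is diverging, so f₁ = −6.40 cm.
Lens 1: 1/d_i1 = 1/f₁ − 1/d_o1 = 1/(-6.40) − 1/(48.4) = -0.1769, so d_i1 = -5.653 cm.
The intermediate image is 5.653 cm to the left of lens 1 (virtual), which is 49.7 − (-5.653) = 55.35 cm to the left of lens 2, so d_o2 = +55.35 cm.
Lens 2: 1/d_i2 = 1/f₂ − 1/d_o2 = 1/(26.0) − 1/(55.35) = 0.02039, so d_i2 = 49.0 cm.
The final image is real, 49.0 cm to the right of lens 2 (overall magnification ≈ -0.10).

49.0 cm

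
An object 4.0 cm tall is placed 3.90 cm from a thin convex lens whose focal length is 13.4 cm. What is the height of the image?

5.64 cm

1/d_i = 1/f − 1/d_o = 1/(13.40) − 1/(3.90) = -0.1818, so d_i = -5.501 cm.
m = −d_i/d_o = +1.411.
|h_i| = |m|·h_o = 1.411 × 4.0 = 5.64 cm. The image is virtual, upright and enlarged, on the same side as the object.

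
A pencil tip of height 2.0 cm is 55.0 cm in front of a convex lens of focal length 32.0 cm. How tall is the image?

2.78 cm

1/d_i = 1/f − 1/d_o = 1/(32.00) − 1/(55.0) = 0.01307, so d_i = 76.52 cm.
m = −d_i/d_o = -1.391.
|h_i| = |m|·h_o = 1.391 × 2.0 = 2.78 cm. The image is real, inverted and enlarged, on the far side of the lens.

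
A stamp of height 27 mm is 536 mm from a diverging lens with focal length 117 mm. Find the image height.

For a diverging lens, f = -117 mm.
1/d_i = 1/f − 1/d_o = 1/(-117.0) − 1/(536) = -0.01041, so d_i = -96.04 mm.
m = −d_i/d_o = +0.1792.
|h_i| = |m|·h_o = 0.1792 × 27 = 4.84 mm. The image is virtual, upright and reduced, on the same side as the object.

4.84 mm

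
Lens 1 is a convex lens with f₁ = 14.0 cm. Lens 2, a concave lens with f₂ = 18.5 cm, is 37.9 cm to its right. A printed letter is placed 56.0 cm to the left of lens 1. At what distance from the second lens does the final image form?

9.43 cm

Lens 1: 1/d_i1 = 1/f₁ − 1/d_o1 = 1/(14.0) − 1/(56.0) = 0.05357, so d_i1 = 18.67 cm.
The intermediate image is 18.67 cm to the right of lens 1, which is 37.9 − (18.67) = 19.23 cm to the left of lens 2, so d_o2 = +19.23 cm.
Lens 2 is diverging, so f₂ = −18.5 cm.
Lens 2: 1/d_i2 = 1/f₂ − 1/d_o2 = 1/(-18.5) − 1/(19.23) = -0.1061, so d_i2 = -9.43 cm.
The final image is virtual, 9.43 cm to the left of lens 2 (overall magnification ≈ -0.16).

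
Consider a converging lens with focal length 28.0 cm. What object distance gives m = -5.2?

m = −d_i/d_o ⇒ d_i = −m·d_o.
1/f = 1/d_o + 1/d_i = 1/d_o − 1/(m·d_o) = (1 − 1/m)/d_o, so d_o = f(1 − 1/m) = (28.00)(1 − 1/(-5.2)) = 33.4 cm.

33.4 cm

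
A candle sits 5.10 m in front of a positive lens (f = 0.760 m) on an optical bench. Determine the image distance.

Thin-lens equation: 1/q = 1/f − 1/p = 1/(0.7600) − 1/(5.10) = 1.316 − 0.1961 = 1.120, so q = 0.893 m.
The image is real, inverted and reduced, on the far side of the lens.

0.893 m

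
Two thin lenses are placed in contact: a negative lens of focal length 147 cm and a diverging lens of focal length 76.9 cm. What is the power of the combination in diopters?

P₁ = 1/f₁ = 1/(-1.47 m) = -0.6803 D; P₂ = 1/f₂ = 1/(-0.769 m) = -1.300 D.
For thin lenses in contact, P = P₁ + P₂ = (-0.6803) + (-1.300) = -1.98 D.

P = -1.98 D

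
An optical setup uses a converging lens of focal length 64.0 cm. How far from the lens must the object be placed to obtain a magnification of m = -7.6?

m = −d_i/d_o ⇒ d_i = −m·d_o.
1/f = 1/d_o + 1/d_i = 1/d_o − 1/(m·d_o) = (1 − 1/m)/d_o, so d_o = f(1 − 1/m) = (64.00)(1 − 1/(-7.6)) = 72.4 cm.

72.4 cm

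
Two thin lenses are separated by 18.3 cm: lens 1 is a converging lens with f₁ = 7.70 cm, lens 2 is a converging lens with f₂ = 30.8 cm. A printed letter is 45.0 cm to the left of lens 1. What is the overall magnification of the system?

m = -0.292

Lens 1: 1/d_i1 = 1/(7.70) − 1/(45.0) = 0.1076, so d_i1 = 9.290 cm; m₁ = −d_i1/d_o1 = -0.2064.
d_o2 = 18.3 − (9.290) = 9.010 cm.
Lens 2: 1/d_i2 = 1/(30.8) − 1/(9.010) = -0.07852, so d_i2 = -12.74 cm; m₂ = −d_i2/d_o2 = +1.413.
m = m₁·m₂ = (-0.2064)(+1.413) = -0.292.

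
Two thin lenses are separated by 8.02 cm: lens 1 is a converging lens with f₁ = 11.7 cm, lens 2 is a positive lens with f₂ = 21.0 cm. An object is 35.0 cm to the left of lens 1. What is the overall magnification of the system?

m = -0.345

Lens 1: 1/d_i1 = 1/(11.7) − 1/(35.0) = 0.05690, so d_i1 = 17.58 cm; m₁ = −d_i1/d_o1 = -0.5023.
d_o2 = 8.02 − (17.58) = -9.560 cm (virtual object).
Lens 2: 1/d_i2 = 1/(21.0) − 1/(-9.560) = 0.1522, so d_i2 = 6.569 cm; m₂ = −d_i2/d_o2 = +0.6872.
m = m₁·m₂ = (-0.5023)(+0.6872) = -0.345.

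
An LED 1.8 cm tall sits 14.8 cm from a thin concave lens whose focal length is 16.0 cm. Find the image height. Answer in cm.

0.935 cm

For a concave lens, f = -16.0 cm.
1/d_i = 1/f − 1/d_o = 1/(-16.00) − 1/(14.8) = -0.1301, so d_i = -7.688 cm.
m = −d_i/d_o = +0.5195.
|h_i| = |m|·h_o = 0.5195 × 1.8 = 0.935 cm. The image is virtual, upright and reduced, on the same side as the object.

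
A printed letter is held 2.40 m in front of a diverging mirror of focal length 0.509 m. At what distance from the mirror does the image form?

0.420 m

For a diverging mirror, f = -0.509 m.
Mirror equation: 1/v = 1/f − 1/u = 1/(-0.5090) − 1/(2.40) = -1.965 − 0.4167 = -2.381, so v = -0.420 m.
The image is virtual, upright and reduced, behind the mirror.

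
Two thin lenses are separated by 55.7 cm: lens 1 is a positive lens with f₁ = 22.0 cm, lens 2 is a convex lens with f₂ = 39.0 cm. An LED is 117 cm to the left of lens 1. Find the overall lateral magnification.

Lens 1: 1/d_i1 = 1/(22.0) − 1/(117) = 0.03691, so d_i1 = 27.09 cm; m₁ = −d_i1/d_o1 = -0.2315.
d_o2 = 55.7 − (27.09) = 28.61 cm.
Lens 2: 1/d_i2 = 1/(39.0) − 1/(28.61) = -0.009312, so d_i2 = -107.4 cm; m₂ = −d_i2/d_o2 = +3.754.
m = m₁·m₂ = (-0.2315)(+3.754) = -0.869.

m = -0.869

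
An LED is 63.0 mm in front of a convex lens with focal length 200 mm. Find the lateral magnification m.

m = +1.46

1/d_i = 1/f − 1/d_o = 1/(200.0) − 1/(63.0) = -0.01087, so d_i = -91.97 mm.
m = −d_i/d_o = −(-91.97)/(63.0) = +1.46.
The image is virtual, upright and enlarged, on the same side as the object.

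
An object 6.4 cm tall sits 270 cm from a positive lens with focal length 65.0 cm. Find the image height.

2.03 cm

1/d_i = 1/f − 1/d_o = 1/(65.00) − 1/(270) = 0.01168, so d_i = 85.61 cm.
m = −d_i/d_o = -0.3171.
|h_i| = |m|·h_o = 0.3171 × 6.4 = 2.03 cm. The image is real, inverted and reduced, on the far side of the lens.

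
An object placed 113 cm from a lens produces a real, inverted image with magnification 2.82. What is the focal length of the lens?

m = −d_i/d_o ⇒ d_i = −m·d_o = −(-2.82)·(113) = 318.7 cm.
1/f = 1/d_o + 1/d_i = 1/(113) + 1/(318.7) = 0.01199, so f = 83.4 cm.
Since f is positive, the lens is converging.

f = 83.4 cm (converging)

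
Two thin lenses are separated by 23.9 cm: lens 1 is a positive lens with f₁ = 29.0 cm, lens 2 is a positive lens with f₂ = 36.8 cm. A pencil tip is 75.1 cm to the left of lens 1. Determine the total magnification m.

Lens 1: 1/d_i1 = 1/(29.0) − 1/(75.1) = 0.02117, so d_i1 = 47.24 cm; m₁ = −d_i1/d_o1 = -0.6290.
d_o2 = 23.9 − (47.24) = -23.34 cm (virtual object).
Lens 2: 1/d_i2 = 1/(36.8) − 1/(-23.34) = 0.07002, so d_i2 = 14.28 cm; m₂ = −d_i2/d_o2 = +0.6119.
m = m₁·m₂ = (-0.6290)(+0.6119) = -0.385.

m = -0.385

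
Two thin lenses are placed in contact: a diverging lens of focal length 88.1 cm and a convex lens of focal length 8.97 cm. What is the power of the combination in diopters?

P = +10.0 D

P₁ = 1/f₁ = 1/(-0.881 m) = -1.135 D; P₂ = 1/f₂ = 1/(0.0897 m) = +11.15 D.
For thin lenses in contact, P = P₁ + P₂ = (-1.135) + (+11.15) = +10.0 D.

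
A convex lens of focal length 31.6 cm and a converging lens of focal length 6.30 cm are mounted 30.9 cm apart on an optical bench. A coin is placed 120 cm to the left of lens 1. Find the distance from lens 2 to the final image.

4.13 cm

Lens 1: 1/d_i1 = 1/f₁ − 1/d_o1 = 1/(31.6) − 1/(120) = 0.02331, so d_i1 = 42.90 cm.
The intermediate image is 42.90 cm to the right of lens 1, which lies 12.00 cm to the right of lens 2 — a virtual object — so d_o2 = −12.00 cm.
Lens 2: 1/d_i2 = 1/f₂ − 1/d_o2 = 1/(6.30) − 1/(-12.00) = 0.2421, so d_i2 = 4.13 cm.
The final image is real, 4.13 cm to the right of lens 2 (overall magnification ≈ -0.12).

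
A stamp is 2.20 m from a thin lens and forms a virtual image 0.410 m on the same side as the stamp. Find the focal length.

Virtual image ⇒ d_i = −0.410 m.
1/f = 1/d_o + 1/d_i = 1/(2.20) + 1/(-0.410) = -1.984, so f = -0.504 m.
Since f is negative, the thin lens is diverging.

f = -0.504 m (diverging)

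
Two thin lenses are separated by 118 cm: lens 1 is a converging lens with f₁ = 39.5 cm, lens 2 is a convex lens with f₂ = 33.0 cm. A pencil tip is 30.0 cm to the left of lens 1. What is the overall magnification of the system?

m = -0.654

Lens 1: 1/d_i1 = 1/(39.5) − 1/(30.0) = -0.008017, so d_i1 = -124.7 cm; m₁ = −d_i1/d_o1 = +4.157.
d_o2 = 118 − (-124.7) = 242.7 cm.
Lens 2: 1/d_i2 = 1/(33.0) − 1/(242.7) = 0.02618, so d_i2 = 38.19 cm; m₂ = −d_i2/d_o2 = -0.1574.
m = m₁·m₂ = (+4.157)(-0.1574) = -0.654.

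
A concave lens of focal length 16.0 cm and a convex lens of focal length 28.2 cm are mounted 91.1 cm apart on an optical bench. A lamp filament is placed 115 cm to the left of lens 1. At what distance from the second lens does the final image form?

38.5 cm

Lens 1 is diverging, so f₁ = −16.0 cm.
Lens 1: 1/d_i1 = 1/f₁ − 1/d_o1 = 1/(-16.0) − 1/(115) = -0.07120, so d_i1 = -14.05 cm.
The intermediate image is 14.05 cm to the left of lens 1 (virtual), which is 91.1 − (-14.05) = 105.1 cm to the left of lens 2, so d_o2 = +105.1 cm.
Lens 2: 1/d_i2 = 1/f₂ − 1/d_o2 = 1/(28.2) − 1/(105.1) = 0.02595, so d_i2 = 38.5 cm.
The final image is real, 38.5 cm to the right of lens 2 (overall magnification ≈ -0.045).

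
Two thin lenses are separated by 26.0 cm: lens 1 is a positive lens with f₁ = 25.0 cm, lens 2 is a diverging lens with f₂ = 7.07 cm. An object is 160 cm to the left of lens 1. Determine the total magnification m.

Lens 1: 1/d_i1 = 1/(25.0) − 1/(160) = 0.03375, so d_i1 = 29.63 cm; m₁ = −d_i1/d_o1 = -0.1852.
d_o2 = 26.0 − (29.63) = -3.630 cm (virtual object).
f₂ = −7.07 cm (diverging).
Lens 2: 1/d_i2 = 1/(-7.07) − 1/(-3.630) = 0.1340, so d_i2 = 7.460 cm; m₂ = −d_i2/d_o2 = +2.055.
m = m₁·m₂ = (-0.1852)(+2.055) = -0.381.

m = -0.381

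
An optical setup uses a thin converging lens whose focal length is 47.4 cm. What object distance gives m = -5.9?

55.4 cm

m = −d_i/d_o ⇒ d_i = −m·d_o.
1/f = 1/d_o + 1/d_i = 1/d_o − 1/(m·d_o) = (1 − 1/m)/d_o, so d_o = f(1 − 1/m) = (47.40)(1 − 1/(-5.9)) = 55.4 cm.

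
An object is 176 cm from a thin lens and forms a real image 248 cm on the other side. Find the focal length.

f = 103 cm (converging)

Real image ⇒ d_i = +248 cm.
1/f = 1/d_o + 1/d_i = 1/(176) + 1/(248) = 0.009714, so f = 103 cm.
Since f is positive, the thin lens is converging.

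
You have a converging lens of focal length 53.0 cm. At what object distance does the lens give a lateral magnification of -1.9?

m = −d_i/d_o ⇒ d_i = −m·d_o.
1/f = 1/d_o + 1/d_i = 1/d_o − 1/(m·d_o) = (1 − 1/m)/d_o, so d_o = f(1 − 1/m) = (53.00)(1 − 1/(-1.9)) = 80.9 cm.

80.9 cm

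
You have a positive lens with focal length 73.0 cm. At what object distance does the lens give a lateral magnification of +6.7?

m = −d_i/d_o ⇒ d_i = −m·d_o.
1/f = 1/d_o + 1/d_i = 1/d_o − 1/(m·d_o) = (1 − 1/m)/d_o, so d_o = f(1 − 1/m) = (73.00)(1 − 1/(+6.7)) = 62.1 cm.

62.1 cm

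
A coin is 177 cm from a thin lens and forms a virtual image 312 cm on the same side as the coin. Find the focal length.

f = 409 cm (converging)

Virtual image ⇒ d_i = −312 cm.
1/f = 1/d_o + 1/d_i = 1/(177) + 1/(-312) = 0.002445, so f = 409 cm.
Since f is positive, the thin lens is converging.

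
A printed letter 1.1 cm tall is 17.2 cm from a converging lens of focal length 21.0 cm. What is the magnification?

1/d_i = 1/f − 1/d_o = 1/(21.00) − 1/(17.2) = -0.01052, so d_i = -95.05 cm.
m = −d_i/d_o = −(-95.05)/(17.2) = +5.53.
The image is virtual, upright and enlarged, on the same side as the object.

m = +5.53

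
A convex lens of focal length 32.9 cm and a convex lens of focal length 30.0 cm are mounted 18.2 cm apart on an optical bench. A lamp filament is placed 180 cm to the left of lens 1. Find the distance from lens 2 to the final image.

12.7 cm

Lens 1: 1/d_i1 = 1/f₁ − 1/d_o1 = 1/(32.9) − 1/(180) = 0.02484, so d_i1 = 40.26 cm.
The intermediate image is 40.26 cm to the right of lens 1, which lies 22.06 cm to the right of lens 2 — a virtual object — so d_o2 = −22.06 cm.
Lens 2: 1/d_i2 = 1/f₂ − 1/d_o2 = 1/(30.0) − 1/(-22.06) = 0.07866, so d_i2 = 12.7 cm.
The final image is real, 12.7 cm to the right of lens 2 (overall magnification ≈ -0.13).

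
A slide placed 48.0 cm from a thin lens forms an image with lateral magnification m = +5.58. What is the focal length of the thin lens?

m = −d_i/d_o ⇒ d_i = −m·d_o = −(+5.58)·(48.0) = -267.8 cm.
1/f = 1/d_o + 1/d_i = 1/(48.0) + 1/(-267.8) = 0.01710, so f = 58.5 cm.
Since f is positive, the thin lens is converging.

f = 58.5 cm (converging)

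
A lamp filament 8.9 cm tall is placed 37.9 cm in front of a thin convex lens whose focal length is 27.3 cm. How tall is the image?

1/d_i = 1/f − 1/d_o = 1/(27.30) − 1/(37.9) = 0.01024, so d_i = 97.61 cm.
m = −d_i/d_o = -2.575.
|h_i| = |m|·h_o = 2.575 × 8.9 = 22.9 cm. The image is real, inverted and enlarged, on the far side of the lens.

22.9 cm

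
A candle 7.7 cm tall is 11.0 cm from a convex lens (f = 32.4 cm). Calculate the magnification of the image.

m = +1.51

1/d_i = 1/f − 1/d_o = 1/(32.40) − 1/(11.0) = -0.06004, so d_i = -16.65 cm.
m = −d_i/d_o = −(-16.65)/(11.0) = +1.51.
The image is virtual, upright and enlarged, on the same side as the object.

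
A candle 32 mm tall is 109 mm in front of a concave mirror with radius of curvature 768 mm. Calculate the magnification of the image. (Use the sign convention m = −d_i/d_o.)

f = R/2 = 768/2 = 384.0 mm.
1/d_i = 1/f − 1/d_o = 1/(384.0) − 1/(109) = -0.006570, so d_i = -152.2 mm.
m = −d_i/d_o = −(-152.2)/(109) = +1.40.
The image is virtual, upright and enlarged, behind the mirror.

m = +1.40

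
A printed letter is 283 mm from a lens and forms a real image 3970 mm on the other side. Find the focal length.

f = 264 mm (converging)

Real image ⇒ d_i = +3970 mm.
1/f = 1/d_o + 1/d_i = 1/(283) + 1/(3970) = 0.003785, so f = 264 mm.
Since f is positive, the lens is converging.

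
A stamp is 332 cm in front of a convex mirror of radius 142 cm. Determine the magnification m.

m = +0.176

f = R/2 = 142/2 = 71.00 cm; for a convex mirror, f = -71.00 cm.
1/d_i = 1/f − 1/d_o = 1/(-71.00) − 1/(332) = -0.01710, so d_i = -58.49 cm.
m = −d_i/d_o = −(-58.49)/(332) = +0.176.
The image is virtual, upright and reduced, behind the mirror.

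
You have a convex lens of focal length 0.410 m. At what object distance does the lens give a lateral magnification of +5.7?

0.338 m

m = −d_i/d_o ⇒ d_i = −m·d_o.
1/f = 1/d_o + 1/d_i = 1/d_o − 1/(m·d_o) = (1 − 1/m)/d_o, so d_o = f(1 − 1/m) = (0.4100)(1 − 1/(+5.7)) = 0.338 m.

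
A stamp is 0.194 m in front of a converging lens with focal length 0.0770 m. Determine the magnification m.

1/d_i = 1/f − 1/d_o = 1/(0.07700) − 1/(0.194) = 7.832, so d_i = 0.1277 m.
m = −d_i/d_o = −(0.1277)/(0.194) = -0.658.
The image is real, inverted and reduced, on the far side of the lens.

m = -0.658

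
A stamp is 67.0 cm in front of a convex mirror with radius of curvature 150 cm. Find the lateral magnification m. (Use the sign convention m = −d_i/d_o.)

f = R/2 = 150/2 = 75.00 cm; for a convex mirror, f = -75.00 cm.
1/d_i = 1/f − 1/d_o = 1/(-75.00) − 1/(67.0) = -0.02826, so d_i = -35.39 cm.
m = −d_i/d_o = −(-35.39)/(67.0) = +0.528.
The image is virtual, upright and reduced, behind the mirror.

m = +0.528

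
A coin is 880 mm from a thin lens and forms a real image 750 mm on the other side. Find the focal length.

f = 405 mm (converging)

Real image ⇒ d_i = +750 mm.
1/f = 1/d_o + 1/d_i = 1/(880) + 1/(750) = 0.002470, so f = 405 mm.
Since f is positive, the thin lens is converging.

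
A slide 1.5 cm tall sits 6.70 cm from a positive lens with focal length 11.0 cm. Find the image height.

3.84 cm

1/d_i = 1/f − 1/d_o = 1/(11.00) − 1/(6.70) = -0.05834, so d_i = -17.14 cm.
m = −d_i/d_o = +2.558.
|h_i| = |m|·h_o = 2.558 × 1.5 = 3.84 cm. The image is virtual, upright and enlarged, on the same side as the object.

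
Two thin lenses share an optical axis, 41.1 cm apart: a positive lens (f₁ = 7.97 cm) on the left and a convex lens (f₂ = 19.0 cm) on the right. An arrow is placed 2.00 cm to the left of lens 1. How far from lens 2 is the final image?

33.6 cm

Lens 1: 1/d_i1 = 1/f₁ − 1/d_o1 = 1/(7.97) − 1/(2.00) = -0.3745, so d_i1 = -2.670 cm.
The intermediate image is 2.670 cm to the left of lens 1 (virtual), which is 41.1 − (-2.670) = 43.77 cm to the left of lens 2, so d_o2 = +43.77 cm.
Lens 2: 1/d_i2 = 1/f₂ − 1/d_o2 = 1/(19.0) − 1/(43.77) = 0.02978, so d_i2 = 33.6 cm.
The final image is real, 33.6 cm to the right of lens 2 (overall magnification ≈ -1.0).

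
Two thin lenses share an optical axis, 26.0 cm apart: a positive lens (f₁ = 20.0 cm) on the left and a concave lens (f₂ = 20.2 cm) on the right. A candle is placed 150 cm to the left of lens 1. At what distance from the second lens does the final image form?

Lens 1: 1/d_i1 = 1/f₁ − 1/d_o1 = 1/(20.0) − 1/(150) = 0.04333, so d_i1 = 23.08 cm.
The intermediate image is 23.08 cm to the right of lens 1, which is 26.0 − (23.08) = 2.920 cm to the left of lens 2, so d_o2 = +2.920 cm.
Lens 2 is diverging, so f₂ = −20.2 cm.
Lens 2: 1/d_i2 = 1/f₂ − 1/d_o2 = 1/(-20.2) − 1/(2.920) = -0.3920, so d_i2 = -2.55 cm.
The final image is virtual, 2.55 cm to the left of lens 2 (overall magnification ≈ -0.13).

2.55 cm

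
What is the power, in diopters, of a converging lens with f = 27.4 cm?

P = +3.65 D

f = 27.4 cm = 0.274 m.
P = 1/f = 1/(0.274 m) = +3.65 D.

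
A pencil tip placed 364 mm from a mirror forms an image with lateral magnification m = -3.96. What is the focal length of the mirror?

m = −d_i/d_o ⇒ d_i = −m·d_o = −(-3.96)·(364) = 1441 mm.
1/f = 1/d_o + 1/d_i = 1/(364) + 1/(1441) = 0.003441, so f = 291 mm.
Since f is positive, the mirror is concave.

f = 291 mm (concave)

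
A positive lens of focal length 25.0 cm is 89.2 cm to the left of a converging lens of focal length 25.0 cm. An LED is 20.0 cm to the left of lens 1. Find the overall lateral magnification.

Lens 1: 1/d_i1 = 1/(25.0) − 1/(20.0) = -0.01000, so d_i1 = -100.0 cm; m₁ = −d_i1/d_o1 = +5.000.
d_o2 = 89.2 − (-100.0) = 189.2 cm.
Lens 2: 1/d_i2 = 1/(25.0) − 1/(189.2) = 0.03471, so d_i2 = 28.81 cm; m₂ = −d_i2/d_o2 = -0.1523.
m = m₁·m₂ = (+5.000)(-0.1523) = -0.761.

m = -0.761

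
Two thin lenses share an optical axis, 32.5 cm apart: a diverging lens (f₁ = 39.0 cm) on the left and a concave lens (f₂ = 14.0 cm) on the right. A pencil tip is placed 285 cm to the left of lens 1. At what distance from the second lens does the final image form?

11.6 cm

Lens 1 is diverging, so f₁ = −39.0 cm.
Lens 1: 1/d_i1 = 1/f₁ − 1/d_o1 = 1/(-39.0) − 1/(285) = -0.02915, so d_i1 = -34.31 cm.
The intermediate image is 34.31 cm to the left of lens 1 (virtual), which is 32.5 − (-34.31) = 66.81 cm to the left of lens 2, so d_o2 = +66.81 cm.
Lens 2 is diverging, so f₂ = −14.0 cm.
Lens 2: 1/d_i2 = 1/f₂ − 1/d_o2 = 1/(-14.0) − 1/(66.81) = -0.08640, so d_i2 = -11.6 cm.
The final image is virtual, 11.6 cm to the left of lens 2 (overall magnification ≈ 0.021).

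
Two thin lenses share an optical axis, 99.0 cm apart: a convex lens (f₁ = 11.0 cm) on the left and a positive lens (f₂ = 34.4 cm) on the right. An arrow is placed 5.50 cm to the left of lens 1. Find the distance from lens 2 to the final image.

50.1 cm

Lens 1: 1/d_i1 = 1/f₁ − 1/d_o1 = 1/(11.0) − 1/(5.50) = -0.09091, so d_i1 = -11.00 cm.
The intermediate image is 11.00 cm to the left of lens 1 (virtual), which is 99.0 − (-11.00) = 110.0 cm to the left of lens 2, so d_o2 = +110.0 cm.
Lens 2: 1/d_i2 = 1/f₂ − 1/d_o2 = 1/(34.4) − 1/(110.0) = 0.01998, so d_i2 = 50.1 cm.
The final image is real, 50.1 cm to the right of lens 2 (overall magnification ≈ -0.91).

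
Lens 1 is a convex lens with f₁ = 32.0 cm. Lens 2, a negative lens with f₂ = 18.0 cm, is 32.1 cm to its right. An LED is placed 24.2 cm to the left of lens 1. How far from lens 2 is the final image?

15.8 cm

Lens 1: 1/d_i1 = 1/f₁ − 1/d_o1 = 1/(32.0) − 1/(24.2) = -0.01007, so d_i1 = -99.28 cm.
The intermediate image is 99.28 cm to the left of lens 1 (virtual), which is 32.1 − (-99.28) = 131.4 cm to the left of lens 2, so d_o2 = +131.4 cm.
Lens 2 is diverging, so f₂ = −18.0 cm.
Lens 2: 1/d_i2 = 1/f₂ − 1/d_o2 = 1/(-18.0) − 1/(131.4) = -0.06317, so d_i2 = -15.8 cm.
The final image is virtual, 15.8 cm to the left of lens 2 (overall magnification ≈ 0.49).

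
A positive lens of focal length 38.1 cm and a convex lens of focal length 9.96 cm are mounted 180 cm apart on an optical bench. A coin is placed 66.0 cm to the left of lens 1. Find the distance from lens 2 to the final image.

11.2 cm

Lens 1: 1/d_i1 = 1/f₁ − 1/d_o1 = 1/(38.1) − 1/(66.0) = 0.01110, so d_i1 = 90.13 cm.
The intermediate image is 90.13 cm to the right of lens 1, which is 180 − (90.13) = 89.87 cm to the left of lens 2, so d_o2 = +89.87 cm.
Lens 2: 1/d_i2 = 1/f₂ − 1/d_o2 = 1/(9.96) − 1/(89.87) = 0.08927, so d_i2 = 11.2 cm.
The final image is real, 11.2 cm to the right of lens 2 (overall magnification ≈ 0.17).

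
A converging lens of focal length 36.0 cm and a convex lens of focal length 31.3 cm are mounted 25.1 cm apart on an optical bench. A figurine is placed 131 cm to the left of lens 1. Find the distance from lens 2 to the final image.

Lens 1: 1/d_i1 = 1/f₁ − 1/d_o1 = 1/(36.0) − 1/(131) = 0.02014, so d_i1 = 49.64 cm.
The intermediate image is 49.64 cm to the right of lens 1, which lies 24.54 cm to the right of lens 2 — a virtual object — so d_o2 = −24.54 cm.
Lens 2: 1/d_i2 = 1/f₂ − 1/d_o2 = 1/(31.3) − 1/(-24.54) = 0.07270, so d_i2 = 13.8 cm.
The final image is real, 13.8 cm to the right of lens 2 (overall magnification ≈ -0.21).

13.8 cm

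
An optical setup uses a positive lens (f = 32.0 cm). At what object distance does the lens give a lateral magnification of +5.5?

m = −d_i/d_o ⇒ d_i = −m·d_o.
1/f = 1/d_o + 1/d_i = 1/d_o − 1/(m·d_o) = (1 − 1/m)/d_o, so d_o = f(1 − 1/m) = (32.00)(1 − 1/(+5.5)) = 26.2 cm.

26.2 cm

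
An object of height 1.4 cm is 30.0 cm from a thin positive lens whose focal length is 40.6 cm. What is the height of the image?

5.36 cm

1/d_i = 1/f − 1/d_o = 1/(40.60) − 1/(30.0) = -0.008703, so d_i = -114.9 cm.
m = −d_i/d_o = +3.830.
|h_i| = |m|·h_o = 3.830 × 1.4 = 5.36 cm. The image is virtual, upright and enlarged, on the same side as the object.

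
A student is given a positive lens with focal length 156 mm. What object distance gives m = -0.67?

m = −d_i/d_o ⇒ d_i = −m·d_o.
1/f = 1/d_o + 1/d_i = 1/d_o − 1/(m·d_o) = (1 − 1/m)/d_o, so d_o = f(1 − 1/m) = (156.0)(1 − 1/(-0.67)) = 389 mm.

389 mm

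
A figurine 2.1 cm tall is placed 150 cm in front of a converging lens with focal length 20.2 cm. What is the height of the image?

0.327 cm

1/d_i = 1/f − 1/d_o = 1/(20.20) − 1/(150) = 0.04284, so d_i = 23.34 cm.
m = −d_i/d_o = -0.1556.
|h_i| = |m|·h_o = 0.1556 × 2.1 = 0.327 cm. The image is real, inverted and reduced, on the far side of the lens.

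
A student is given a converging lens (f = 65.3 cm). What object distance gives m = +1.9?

m = −d_i/d_o ⇒ d_i = −m·d_o.
1/f = 1/d_o + 1/d_i = 1/d_o − 1/(m·d_o) = (1 − 1/m)/d_o, so d_o = f(1 − 1/m) = (65.30)(1 − 1/(+1.9)) = 30.9 cm.

30.9 cm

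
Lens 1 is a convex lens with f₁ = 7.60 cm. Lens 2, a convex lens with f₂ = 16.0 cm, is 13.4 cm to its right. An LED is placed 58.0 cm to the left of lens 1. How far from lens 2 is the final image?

Lens 1: 1/d_i1 = 1/f₁ − 1/d_o1 = 1/(7.60) − 1/(58.0) = 0.1143, so d_i1 = 8.746 cm.
The intermediate image is 8.746 cm to the right of lens 1, which is 13.4 − (8.746) = 4.654 cm to the left of lens 2, so d_o2 = +4.654 cm.
Lens 2: 1/d_i2 = 1/f₂ − 1/d_o2 = 1/(16.0) − 1/(4.654) = -0.1524, so d_i2 = -6.56 cm.
The final image is virtual, 6.56 cm to the left of lens 2 (overall magnification ≈ -0.21).

6.56 cm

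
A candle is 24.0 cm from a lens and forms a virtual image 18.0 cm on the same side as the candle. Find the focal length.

Virtual image ⇒ d_i = −18.0 cm.
1/f = 1/d_o + 1/d_i = 1/(24.0) + 1/(-18.0) = -0.01389, so f = -72.0 cm.
Since f is negative, the lens is diverging.

f = -72.0 cm (diverging)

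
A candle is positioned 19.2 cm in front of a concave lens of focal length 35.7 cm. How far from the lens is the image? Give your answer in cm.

12.5 cm

For a concave lens, f = -35.7 cm.
Thin-lens equation: 1/v = 1/f − 1/u = 1/(-35.70) − 1/(19.2) = -0.02801 − 0.05208 = -0.08009, so v = -12.5 cm.
The image is virtual, upright and reduced, on the same side as the object.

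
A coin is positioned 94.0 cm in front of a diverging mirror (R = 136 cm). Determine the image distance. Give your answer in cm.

39.5 cm

f = R/2 = 136/2 = 68.00 cm; for a diverging mirror, f = -68.00 cm.
Mirror equation: 1/d_i = 1/f − 1/d_o = 1/(-68.00) − 1/(94.0) = -0.01471 − 0.01064 = -0.02534, so d_i = -39.5 cm.
The image is virtual, upright and reduced, behind the mirror.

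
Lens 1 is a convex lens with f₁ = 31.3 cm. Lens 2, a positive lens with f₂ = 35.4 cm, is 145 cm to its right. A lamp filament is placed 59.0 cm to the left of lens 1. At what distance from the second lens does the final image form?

64.6 cm

Lens 1: 1/d_i1 = 1/f₁ − 1/d_o1 = 1/(31.3) − 1/(59.0) = 0.01500, so d_i1 = 66.67 cm.
The intermediate image is 66.67 cm to the right of lens 1, which is 145 − (66.67) = 78.33 cm to the left of lens 2, so d_o2 = +78.33 cm.
Lens 2: 1/d_i2 = 1/f₂ − 1/d_o2 = 1/(35.4) − 1/(78.33) = 0.01548, so d_i2 = 64.6 cm.
The final image is real, 64.6 cm to the right of lens 2 (overall magnification ≈ 0.93).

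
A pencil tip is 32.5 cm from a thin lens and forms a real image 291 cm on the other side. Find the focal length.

Real image ⇒ d_i = +291 cm.
1/f = 1/d_o + 1/d_i = 1/(32.5) + 1/(291) = 0.03421, so f = 29.2 cm.
Since f is positive, the thin lens is converging.

f = 29.2 cm (converging)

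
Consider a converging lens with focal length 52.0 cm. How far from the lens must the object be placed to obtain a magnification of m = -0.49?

158 cm

m = −d_i/d_o ⇒ d_i = −m·d_o.
1/f = 1/d_o + 1/d_i = 1/d_o − 1/(m·d_o) = (1 − 1/m)/d_o, so d_o = f(1 − 1/m) = (52.00)(1 − 1/(-0.49)) = 158 cm.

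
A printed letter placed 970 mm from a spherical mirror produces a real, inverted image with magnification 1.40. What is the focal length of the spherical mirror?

f = 566 mm (concave)

m = −d_i/d_o ⇒ d_i = −m·d_o = −(-1.40)·(970) = 1358 mm.
1/f = 1/d_o + 1/d_i = 1/(970) + 1/(1358) = 0.001767, so f = 566 mm.
Since f is positive, the spherical mirror is concave.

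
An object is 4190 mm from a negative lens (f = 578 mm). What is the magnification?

For a negative lens, f = -578 mm.
1/d_i = 1/f − 1/d_o = 1/(-578.0) − 1/(4190) = -0.001969, so d_i = -507.9 mm.
m = −d_i/d_o = −(-507.9)/(4190) = +0.121.
The image is virtual, upright and reduced, on the same side as the object.

m = +0.121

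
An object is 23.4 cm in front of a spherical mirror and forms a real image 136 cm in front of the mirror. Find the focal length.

f = 20.0 cm (concave)

Real image ⇒ d_i = +136 cm.
1/f = 1/d_o + 1/d_i = 1/(23.4) + 1/(136) = 0.05009, so f = 20.0 cm.
Since f is positive, the spherical mirror is concave.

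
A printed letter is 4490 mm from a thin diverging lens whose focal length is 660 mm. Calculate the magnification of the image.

For a diverging lens, f = -660 mm.
1/d_i = 1/f − 1/d_o = 1/(-660.0) − 1/(4490) = -0.001738, so d_i = -575.4 mm.
m = −d_i/d_o = −(-575.4)/(4490) = +0.128.
The image is virtual, upright and reduced, on the same side as the object.

m = +0.128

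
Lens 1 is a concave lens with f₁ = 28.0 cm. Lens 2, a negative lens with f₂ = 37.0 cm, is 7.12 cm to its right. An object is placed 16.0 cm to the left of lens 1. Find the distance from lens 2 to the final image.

Lens 1 is diverging, so f₁ = −28.0 cm.
Lens 1: 1/d_i1 = 1/f₁ − 1/d_o1 = 1/(-28.0) − 1/(16.0) = -0.09821, so d_i1 = -10.18 cm.
The intermediate image is 10.18 cm to the left of lens 1 (virtual), which is 7.12 − (-10.18) = 17.30 cm to the left of lens 2, so d_o2 = +17.30 cm.
Lens 2 is diverging, so f₂ = −37.0 cm.
Lens 2: 1/d_i2 = 1/f₂ − 1/d_o2 = 1/(-37.0) − 1/(17.30) = -0.08483, so d_i2 = -11.8 cm.
The final image is virtual, 11.8 cm to the left of lens 2 (overall magnification ≈ 0.43).

11.8 cm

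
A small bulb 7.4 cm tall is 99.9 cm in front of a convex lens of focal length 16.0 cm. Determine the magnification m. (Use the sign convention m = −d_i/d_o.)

1/d_i = 1/f − 1/d_o = 1/(16.00) − 1/(99.9) = 0.05249, so d_i = 19.05 cm.
m = −d_i/d_o = −(19.05)/(99.9) = -0.191.
The image is real, inverted and reduced, on the far side of the lens.

m = -0.191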